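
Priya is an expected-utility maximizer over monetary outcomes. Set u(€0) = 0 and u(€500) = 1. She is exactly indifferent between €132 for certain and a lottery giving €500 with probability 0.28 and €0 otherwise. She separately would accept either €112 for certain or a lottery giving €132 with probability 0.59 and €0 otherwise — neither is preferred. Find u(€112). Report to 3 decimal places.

From the first indifference, u(€132) = 0.28·u(€500) + 0.72·u(€0) = 0.28·1 + 0.72·0 = 0.28.
Then u(€112) = 0.59·u(€132) + 0.41·u(€0) = 0.59·0.28 + 0.41·0.00 = 0.1652.

0.165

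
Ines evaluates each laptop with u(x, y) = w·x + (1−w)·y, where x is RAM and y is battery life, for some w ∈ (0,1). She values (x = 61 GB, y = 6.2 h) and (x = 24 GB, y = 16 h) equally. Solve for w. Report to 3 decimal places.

w = 0.209

Equating utilities: w·61 + (1−w)·6.2 = w·24 + (1−w)·16.
Collecting terms: w·37 = (1−w)·9.8.
Hence w = 9.8/(37+9.8) = 9.8/46.8 = 0.209.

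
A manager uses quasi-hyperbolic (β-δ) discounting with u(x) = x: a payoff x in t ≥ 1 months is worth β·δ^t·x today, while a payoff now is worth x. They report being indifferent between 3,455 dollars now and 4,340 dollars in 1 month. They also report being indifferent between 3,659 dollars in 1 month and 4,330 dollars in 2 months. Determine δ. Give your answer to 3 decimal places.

The second indifference involves only future payoffs, so β cancels: β·δ^1·3659 = β·δ^2·4330, giving δ = 3659/4330 = 0.84503.

δ ≈ 0.845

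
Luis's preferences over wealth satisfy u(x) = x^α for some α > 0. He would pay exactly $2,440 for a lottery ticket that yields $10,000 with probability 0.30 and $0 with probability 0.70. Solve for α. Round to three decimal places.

α ≈ 0.854

Since u(0) = 0, the lottery's EU is 0.30·10000^α.
Equating: 2440^α = 0.30·10000^α, i.e. 0.2440^α = 0.30.
Take logs: α = ln 0.30 / ln(2440/10000) ≈ 0.85353.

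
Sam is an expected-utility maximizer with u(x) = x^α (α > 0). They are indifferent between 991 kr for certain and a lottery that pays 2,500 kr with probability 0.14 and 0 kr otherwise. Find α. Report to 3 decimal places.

The lottery's expected utility is 0.14·u(2500) + 0.86·u(0) = 0.14·2500^α (since u(0) = 0 for α > 0).
Setting u(991) equal to that: 991^α = 0.14·2500^α ⇒ (991/2500)^α = 0.14.
Take logs: α = ln 0.14 / ln(991/2500) ≈ 2.12477.

α ≈ 2.125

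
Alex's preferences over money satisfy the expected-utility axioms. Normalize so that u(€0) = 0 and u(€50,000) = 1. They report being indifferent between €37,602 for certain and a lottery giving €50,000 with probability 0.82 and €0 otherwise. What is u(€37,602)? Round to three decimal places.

0.820

By the standard-gamble method, u(€37,602) is just the indifference probability on the best outcome: 0.82.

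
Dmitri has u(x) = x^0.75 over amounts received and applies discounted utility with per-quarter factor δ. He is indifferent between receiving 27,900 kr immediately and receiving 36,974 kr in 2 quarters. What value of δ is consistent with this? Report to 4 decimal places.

δ ≈ 0.8998

The payoff in 2 quarters is discounted by δ^2, so u(27900) = δ^2·u(36974) and δ^2 = u(27900)/u(36974).
Since u(x) = x^0.75, δ^2 = (27900/36974)^0.75 = 0.75458^0.75 = 0.80962.
Hence δ = (0.80962)^(1/2) = 0.899788.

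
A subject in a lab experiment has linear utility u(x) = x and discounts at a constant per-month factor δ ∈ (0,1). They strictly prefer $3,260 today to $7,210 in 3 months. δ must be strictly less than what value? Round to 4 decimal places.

The preference means 3260 > δ^3·7210.
Dividing by 7210: δ^3 < 0.45215. Both sides are positive, so the cube root keeps the direction.
δ < 0.45215^(1/3) = 0.7675.

δ < 0.7675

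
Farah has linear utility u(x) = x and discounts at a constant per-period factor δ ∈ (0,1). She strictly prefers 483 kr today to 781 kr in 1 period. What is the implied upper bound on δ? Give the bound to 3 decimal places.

The preference means 483 > δ·781.
So δ < 483/781 = 0.61844.

δ < 0.618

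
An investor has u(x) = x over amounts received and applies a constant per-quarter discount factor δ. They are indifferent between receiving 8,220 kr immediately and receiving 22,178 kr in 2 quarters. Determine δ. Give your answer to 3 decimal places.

δ ≈ 0.609

The payoff in 2 quarters is discounted by δ^2, so u(8220) = δ^2·u(22178) and δ^2 = u(8220)/u(22178).
With u(x) = x: δ^2 = 8220/22178 = 0.37064.
Taking the square root: δ = 0.37064^(1/2) ≈ 0.609.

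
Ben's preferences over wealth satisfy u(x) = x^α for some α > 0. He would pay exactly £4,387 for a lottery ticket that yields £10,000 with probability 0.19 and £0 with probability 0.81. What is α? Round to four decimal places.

The lottery's expected utility is 0.19·u(10000) + 0.81·u(0) = 0.19·10000^α (since u(0) = 0 for α > 0).
Indifference: 4387^α = 0.19·10000^α, so (4387/10000)^α = 0.19.
Taking logs: α·ln(4387/10000) = ln(0.19), so α = -1.6607312 / -0.8239395 ≈ 2.0156.

α ≈ 2.0156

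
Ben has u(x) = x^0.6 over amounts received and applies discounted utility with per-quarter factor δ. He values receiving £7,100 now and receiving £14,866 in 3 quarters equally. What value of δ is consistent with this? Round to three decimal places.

δ ≈ 0.863

Indifference means u(7100) = δ^3 · u(14866), so δ^3 = u(7100)/u(14866).
With u(x) = x^0.6: δ^3 = 7100^0.6/14866^0.6 = (7100/14866)^0.6 = 0.64186.
Taking the cube root: δ = 0.64186^(1/3) ≈ 0.863.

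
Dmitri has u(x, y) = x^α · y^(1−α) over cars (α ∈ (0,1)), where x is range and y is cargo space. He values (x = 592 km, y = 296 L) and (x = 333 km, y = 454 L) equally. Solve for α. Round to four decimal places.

Set the two utilities equal: 592^α·296^(1−α) = 333^α·454^(1−α).
Rearrange to (592/333)^α = (454/296)^(1−α) and take logs: α·0.5753641 = (1−α)·0.4277377.
Thus α·(1.0031018) = 0.4277377, so α = 0.4277377/1.0031018 ≈ 0.4264.

α ≈ 0.4264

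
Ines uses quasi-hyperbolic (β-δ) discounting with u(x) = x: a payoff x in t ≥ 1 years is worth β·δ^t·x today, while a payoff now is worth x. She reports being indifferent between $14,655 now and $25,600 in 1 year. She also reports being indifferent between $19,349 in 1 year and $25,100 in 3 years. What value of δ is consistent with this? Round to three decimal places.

The second indifference involves only future payoffs, so β cancels: β·δ^1·19349 = β·δ^3·25100, giving δ^2 = 19349/25100 = 0.77088, so δ = 0.87800.

δ ≈ 0.878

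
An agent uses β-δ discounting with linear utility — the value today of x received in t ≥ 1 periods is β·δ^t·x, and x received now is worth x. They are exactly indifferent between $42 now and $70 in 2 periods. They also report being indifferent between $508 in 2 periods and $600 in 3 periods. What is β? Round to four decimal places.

β ≈ 0.8370

From the later pair, β·δ^2·508 = β·δ^3·600; dividing through, δ = 508/600 = 0.84667.
Now use the now-vs-future pair: 42 = β·δ^2·70 gives β = 42/(0.71684·70) ≈ 0.8370.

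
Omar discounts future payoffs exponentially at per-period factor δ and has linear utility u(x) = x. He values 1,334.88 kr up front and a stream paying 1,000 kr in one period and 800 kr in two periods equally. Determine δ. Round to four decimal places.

δ ≈ 0.8100

The stream is worth 1000δ + 800δ² today, so 1000δ + 800δ² = 1334.88.
That is, 800δ² + 1000δ − 1334.88 = 0, a quadratic in δ.
The positive root is δ = [−1000 + √(1000² + 4·800·1334.88)] / (2·800) = (−1000 + 2296.000)/1600 ≈ 0.8100.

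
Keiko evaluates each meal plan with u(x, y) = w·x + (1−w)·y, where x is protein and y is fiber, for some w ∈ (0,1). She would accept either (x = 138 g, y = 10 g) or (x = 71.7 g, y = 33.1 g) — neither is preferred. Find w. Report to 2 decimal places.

w = 0.26

Indifference: w·138 + (1−w)·10 = w·71.7 + (1−w)·33.1.
Collecting terms: w·66.3 = (1−w)·23.1.
The marginal rate of substitution is 23.1/66.3, so w = 23.1/(66.3+23.1) = 0.26.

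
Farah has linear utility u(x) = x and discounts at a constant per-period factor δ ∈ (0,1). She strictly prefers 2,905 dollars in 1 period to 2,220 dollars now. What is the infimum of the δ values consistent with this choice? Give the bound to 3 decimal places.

Under u(x) = x this choice says 2220 < δ·2905.
So δ > 2220/2905 = 0.76420.

δ > 0.764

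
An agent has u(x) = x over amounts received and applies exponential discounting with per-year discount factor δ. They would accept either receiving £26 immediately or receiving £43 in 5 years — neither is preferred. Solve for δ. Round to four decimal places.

Equating discounted utilities: u(26) = δ^5·u(43) ⇒ δ^5 = u(26)/u(43).
With u(x) = x: δ^5 = 26/43 = 0.60465.
So δ = 0.60465^(1/5) ≈ 0.9043.

δ ≈ 0.9043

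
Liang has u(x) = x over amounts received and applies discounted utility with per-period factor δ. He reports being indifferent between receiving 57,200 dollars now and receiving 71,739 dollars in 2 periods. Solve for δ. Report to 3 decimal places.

Indifference means u(57200) = δ^2 · u(71739), so δ^2 = u(57200)/u(71739).
With u(x) = x: δ^2 = 57200/71739 = 0.79733.
Hence δ = (0.79733)^(1/2) = 0.89294.

δ ≈ 0.893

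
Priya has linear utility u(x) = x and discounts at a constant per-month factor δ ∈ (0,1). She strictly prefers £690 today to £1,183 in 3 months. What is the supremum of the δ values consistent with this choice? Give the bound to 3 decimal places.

Comparing present values: 690 > δ^3·1183.
So δ^3 < 690/1183 = 0.58326; taking the cube root of both positive sides preserves the inequality.
δ < 0.58326^(1/3) = 0.836.

δ < 0.836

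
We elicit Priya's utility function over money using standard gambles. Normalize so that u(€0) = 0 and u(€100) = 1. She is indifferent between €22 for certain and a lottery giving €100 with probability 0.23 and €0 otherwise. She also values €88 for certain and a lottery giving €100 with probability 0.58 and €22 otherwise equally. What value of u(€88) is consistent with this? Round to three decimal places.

0.677

First, u(€22) = 0.23·u(€100) + 0.77·u(€0) = 0.23.
Chaining: u(€88) = 0.58·1.00 + 0.42·0.23 = 0.6766.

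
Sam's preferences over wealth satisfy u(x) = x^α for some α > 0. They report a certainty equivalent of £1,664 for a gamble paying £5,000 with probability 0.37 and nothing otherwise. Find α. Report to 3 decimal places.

The lottery's expected utility is 0.37·u(5000) + 0.63·u(0) = 0.37·5000^α (since u(0) = 0 for α > 0).
Indifference: 1664^α = 0.37·5000^α, so (1664/5000)^α = 0.37.
Taking logs: α·ln(1664/5000) = ln(0.37), so α = -0.994252 / -1.100214 ≈ 0.904.

α ≈ 0.904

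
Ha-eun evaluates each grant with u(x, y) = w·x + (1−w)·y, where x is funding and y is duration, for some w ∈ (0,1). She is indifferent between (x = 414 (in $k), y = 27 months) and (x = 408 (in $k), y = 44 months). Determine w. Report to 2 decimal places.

w = 0.74

Equating utilities: w·414 + (1−w)·27 = w·408 + (1−w)·44.
w·(414−408) = (1−w)·(44−27), i.e. w·6 = (1−w)·17.
The marginal rate of substitution is 17/6, so w = 17/(6+17) = 0.74.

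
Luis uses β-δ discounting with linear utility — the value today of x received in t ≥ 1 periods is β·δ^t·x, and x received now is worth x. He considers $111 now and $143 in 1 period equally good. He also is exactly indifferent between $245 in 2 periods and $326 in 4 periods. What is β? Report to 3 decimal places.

β ≈ 0.895

The second indifference involves only future payoffs, so β cancels: β·δ^2·245 = β·δ^4·326, giving δ^2 = 245/326 = 0.75153, so δ = 0.86691.
Substituting δ into 111 = β·δ·143: β = 111/(123.968) ≈ 0.895.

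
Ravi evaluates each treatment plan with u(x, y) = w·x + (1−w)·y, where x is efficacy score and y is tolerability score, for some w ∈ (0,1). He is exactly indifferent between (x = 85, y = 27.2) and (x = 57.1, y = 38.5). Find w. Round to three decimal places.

w = 0.288

Equating utilities: w·85 + (1−w)·27.2 = w·57.1 + (1−w)·38.5.
w·(85−57.1) = (1−w)·(38.5−27.2), i.e. w·27.9 = (1−w)·11.3.
The marginal rate of substitution is 11.3/27.9, so w = 11.3/(27.9+11.3) = 0.288.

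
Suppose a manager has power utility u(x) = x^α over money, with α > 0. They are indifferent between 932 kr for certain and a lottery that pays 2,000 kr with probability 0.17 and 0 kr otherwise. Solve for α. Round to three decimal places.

α ≈ 2.321

The lottery's expected utility is 0.17·u(2000) + 0.83·u(0) = 0.17·2000^α (since u(0) = 0 for α > 0).
Setting u(932) equal to that: 932^α = 0.17·2000^α ⇒ (932/2000)^α = 0.17.
α = ln(0.17) / ln(932/2000) = -1.771957/-0.763570 ≈ 2.321.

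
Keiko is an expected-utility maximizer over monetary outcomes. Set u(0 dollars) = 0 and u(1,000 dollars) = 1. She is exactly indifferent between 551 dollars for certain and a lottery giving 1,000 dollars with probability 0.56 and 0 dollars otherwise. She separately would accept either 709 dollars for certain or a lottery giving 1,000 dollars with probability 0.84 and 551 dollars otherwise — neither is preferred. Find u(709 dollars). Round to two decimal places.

The first gamble pins u(551 dollars): it must equal 0.56·1 + 0.44·0 = 0.56.
Then u(709 dollars) = 0.84·u(1,000 dollars) + 0.16·u(551 dollars) = 0.84·1.00 + 0.16·0.56 = 0.9296.

0.93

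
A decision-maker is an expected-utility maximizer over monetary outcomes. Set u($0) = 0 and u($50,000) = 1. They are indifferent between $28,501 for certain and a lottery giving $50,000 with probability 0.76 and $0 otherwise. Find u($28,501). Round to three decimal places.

0.760

By the standard-gamble method, u($28,501) is just the indifference probability on the best outcome: 0.76.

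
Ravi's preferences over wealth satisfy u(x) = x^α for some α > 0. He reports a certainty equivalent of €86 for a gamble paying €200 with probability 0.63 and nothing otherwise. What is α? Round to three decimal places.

α ≈ 0.547

Since u(0) = 0, the lottery's EU is 0.63·200^α.
Equating: 86^α = 0.63·200^α, i.e. 0.4300^α = 0.63.
Taking logs: α·ln(86/200) = ln(0.63), so α = -0.462035 / -0.843970 ≈ 0.547.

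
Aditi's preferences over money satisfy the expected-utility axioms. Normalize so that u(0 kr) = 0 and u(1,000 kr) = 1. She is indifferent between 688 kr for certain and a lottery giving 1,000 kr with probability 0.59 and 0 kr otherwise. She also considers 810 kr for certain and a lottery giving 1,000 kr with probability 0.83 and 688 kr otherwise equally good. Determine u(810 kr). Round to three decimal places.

0.930

The first gamble pins u(688 kr): it must equal 0.59·1 + 0.41·0 = 0.59.
Chaining: u(810 kr) = 0.83·1.00 + 0.17·0.59 = 0.9303.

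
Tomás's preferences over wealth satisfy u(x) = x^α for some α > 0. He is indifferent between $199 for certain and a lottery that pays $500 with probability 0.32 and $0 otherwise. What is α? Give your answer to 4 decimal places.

α ≈ 1.2368

Since u(0) = 0, the lottery's EU is 0.32·500^α.
Setting u(199) equal to that: 199^α = 0.32·500^α ⇒ (199/500)^α = 0.32.
α = ln(0.32) / ln(199/500) = -1.1394343/-0.9213033 ≈ 1.2368.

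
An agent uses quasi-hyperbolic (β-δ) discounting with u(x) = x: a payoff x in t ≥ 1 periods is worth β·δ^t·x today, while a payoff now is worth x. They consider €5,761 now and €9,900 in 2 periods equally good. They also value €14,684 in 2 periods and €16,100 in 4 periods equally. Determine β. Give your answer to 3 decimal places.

The second indifference involves only future payoffs, so β cancels: β·δ^2·14684 = β·δ^4·16100, giving δ^2 = 14684/16100 = 0.91205, so δ = 0.95501.
Now use the now-vs-future pair: 5761 = β·δ^2·9900 gives β = 5761/(0.91205·9900) ≈ 0.638.

β ≈ 0.638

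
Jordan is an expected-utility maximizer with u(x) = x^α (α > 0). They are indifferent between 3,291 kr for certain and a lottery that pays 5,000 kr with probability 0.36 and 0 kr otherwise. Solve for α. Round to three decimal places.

EU(lottery) = 0.36·5000^α + 0.64·0 = 0.36·5000^α.
Indifference: 3291^α = 0.36·5000^α, so (3291/5000)^α = 0.36.
α = ln(0.36) / ln(3291/5000) = -1.021651/-0.418246 ≈ 2.443.

α ≈ 2.443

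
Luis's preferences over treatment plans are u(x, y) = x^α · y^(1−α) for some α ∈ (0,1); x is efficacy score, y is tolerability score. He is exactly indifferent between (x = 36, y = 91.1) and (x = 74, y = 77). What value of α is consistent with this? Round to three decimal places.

Set the two utilities equal: 36^α·91.1^(1−α) = 74^α·77^(1−α).
Rearrange to (36/74)^α = (77/91.1)^(1−α) and take logs: α·-0.720546 = (1−α)·-0.168152.
So α/(1−α) = (-0.168152)/(-0.720546) = 0.233367, and α = 0.233367/1.233367 ≈ 0.189.

α ≈ 0.189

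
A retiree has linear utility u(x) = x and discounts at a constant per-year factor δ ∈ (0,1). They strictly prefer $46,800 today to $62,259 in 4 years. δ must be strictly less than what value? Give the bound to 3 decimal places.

The preference means 46800 > δ^4·62259.
So δ^4 < 46800/62259 = 0.75170; taking the 4th root of both positive sides preserves the inequality.
δ < 0.75170^(1/4) = 0.931.

δ < 0.931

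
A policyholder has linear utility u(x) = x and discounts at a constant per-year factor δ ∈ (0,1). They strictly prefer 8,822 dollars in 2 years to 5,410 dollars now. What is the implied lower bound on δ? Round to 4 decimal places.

δ > 0.7831

Under u(x) = x this choice says 5410 < δ^2·8822.
So δ^2 > 5410/8822 = 0.61324; taking the square root of both positive sides preserves the inequality.
δ > 0.61324^(1/2) = 0.7831.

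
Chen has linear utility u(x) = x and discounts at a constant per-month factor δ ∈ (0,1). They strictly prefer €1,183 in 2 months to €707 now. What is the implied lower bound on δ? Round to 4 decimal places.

δ > 0.7731

The preference means 707 < δ^2·1183.
Hence δ^2 > 707/1183 = 0.59763, and x ↦ x^(1/2) is increasing on (0,∞).
δ > (707/1183)^(1/2) ≈ 0.7731.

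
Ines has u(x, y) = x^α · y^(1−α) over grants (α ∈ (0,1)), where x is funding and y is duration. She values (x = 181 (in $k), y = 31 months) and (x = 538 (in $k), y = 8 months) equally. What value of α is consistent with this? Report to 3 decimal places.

α ≈ 0.554

Indifference: 181^α · 31^(1−α) = 538^α · 8^(1−α).
Taking logs: α·ln 181 + (1−α)·ln 31 = α·ln 538 + (1−α)·ln 8, i.e. α·-1.089362 = (1−α)·-1.354546.
So α/(1−α) = (-1.354546)/(-1.089362) = 1.243431, and α = 1.243431/2.243431 ≈ 0.554.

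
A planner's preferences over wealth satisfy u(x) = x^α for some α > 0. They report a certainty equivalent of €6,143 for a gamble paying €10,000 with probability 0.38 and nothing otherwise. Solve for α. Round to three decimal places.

Since u(0) = 0, the lottery's EU is 0.38·10000^α.
Equating: 6143^α = 0.38·10000^α, i.e. 0.6143^α = 0.38.
Take logs: α = ln 0.38 / ln(6143/10000) ≈ 1.98572.

α ≈ 1.986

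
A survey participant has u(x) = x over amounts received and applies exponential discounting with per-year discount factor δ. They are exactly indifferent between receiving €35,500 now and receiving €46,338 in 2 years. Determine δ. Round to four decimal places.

The payoff in 2 years is discounted by δ^2, so u(35500) = δ^2·u(46338) and δ^2 = u(35500)/u(46338).
With u(x) = x: δ^2 = 35500/46338 = 0.76611.
So δ = 0.76611^(1/2) ≈ 0.8753.

δ ≈ 0.8753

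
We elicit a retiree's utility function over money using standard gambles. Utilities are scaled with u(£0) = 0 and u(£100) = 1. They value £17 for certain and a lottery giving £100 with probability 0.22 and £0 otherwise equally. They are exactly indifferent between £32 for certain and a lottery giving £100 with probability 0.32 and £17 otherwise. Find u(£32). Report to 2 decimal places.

From the first indifference, u(£17) = 0.22·u(£100) + 0.78·u(£0) = 0.22·1 + 0.78·0 = 0.22.
The second indifference gives u(£32) = 0.32·u(£100) + 0.68·u(£17) = 0.32·1.00 + 0.68·0.22 = 0.4696.

0.47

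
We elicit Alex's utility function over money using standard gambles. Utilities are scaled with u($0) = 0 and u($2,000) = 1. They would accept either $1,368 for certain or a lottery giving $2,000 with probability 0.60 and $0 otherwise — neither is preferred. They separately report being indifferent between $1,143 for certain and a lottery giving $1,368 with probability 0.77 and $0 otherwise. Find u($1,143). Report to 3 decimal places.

0.462

The first gamble pins u($1,368): it must equal 0.60·1 + 0.40·0 = 0.60.
The second indifference gives u($1,143) = 0.77·u($1,368) + 0.23·u($0) = 0.77·0.60 + 0.23·0.00 = 0.4620.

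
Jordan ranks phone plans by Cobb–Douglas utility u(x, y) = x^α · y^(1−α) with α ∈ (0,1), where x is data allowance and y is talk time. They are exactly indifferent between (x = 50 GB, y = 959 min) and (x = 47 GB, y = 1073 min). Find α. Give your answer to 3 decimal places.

The Cobb–Douglas utilities coincide, so 50^α·959^(1−α) = 47^α·1073^(1−α).
Taking logs: α·ln 50 + (1−α)·ln 959 = α·ln 47 + (1−α)·ln 1073, i.e. α·0.061875 = (1−α)·0.112323.
Thus α·(0.174198) = 0.112323, so α = 0.112323/0.174198 ≈ 0.645.

α ≈ 0.645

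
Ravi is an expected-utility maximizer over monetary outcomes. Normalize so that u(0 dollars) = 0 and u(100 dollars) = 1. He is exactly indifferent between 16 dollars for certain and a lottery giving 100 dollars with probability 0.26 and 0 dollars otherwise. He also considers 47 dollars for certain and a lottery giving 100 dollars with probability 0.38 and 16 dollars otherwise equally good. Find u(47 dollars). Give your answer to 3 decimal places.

From the first indifference, u(16 dollars) = 0.26·u(100 dollars) + 0.74·u(0 dollars) = 0.26·1 + 0.74·0 = 0.26.
Then u(47 dollars) = 0.38·u(100 dollars) + 0.62·u(16 dollars) = 0.38·1.00 + 0.62·0.26 = 0.5412.

0.541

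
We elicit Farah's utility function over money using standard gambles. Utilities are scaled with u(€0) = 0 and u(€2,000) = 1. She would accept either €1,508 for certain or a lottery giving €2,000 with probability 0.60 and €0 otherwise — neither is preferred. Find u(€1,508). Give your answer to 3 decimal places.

The indifference gives u(€1,508) = 0.60·u(€2,000) + 0.40·u(€0) = 0.60·1 + 0.40·0 = 0.60.

0.600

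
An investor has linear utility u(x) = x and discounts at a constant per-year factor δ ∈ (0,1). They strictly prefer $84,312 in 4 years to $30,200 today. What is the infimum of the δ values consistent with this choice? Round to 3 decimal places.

δ > 0.774

Under u(x) = x this choice says 30200 < δ^4·84312.
Dividing by 84312: δ^4 > 0.35819. Both sides are positive, so the 4th root keeps the direction.
δ > (30200/84312)^(1/4) ≈ 0.774.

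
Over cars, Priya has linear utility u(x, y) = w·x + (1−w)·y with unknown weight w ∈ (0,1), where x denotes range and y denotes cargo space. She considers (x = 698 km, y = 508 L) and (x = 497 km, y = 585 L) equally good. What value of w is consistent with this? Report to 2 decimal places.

u(698,508) = u(497,585) means w·698 + (1−w)·508 = w·497 + (1−w)·585.
Rearranging, 201·w − 77·(1−w) = 0.
Hence w = 77/(201+77) = 77/278 = 0.28.

w = 0.28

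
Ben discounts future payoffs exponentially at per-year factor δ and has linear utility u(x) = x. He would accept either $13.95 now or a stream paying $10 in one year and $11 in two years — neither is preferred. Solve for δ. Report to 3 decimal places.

δ ≈ 0.760

Present value of the stream is 10·δ + 11·δ². Indifference gives 10δ + 11δ² = 13.95.
That is, 11δ² + 10δ − 13.95 = 0, a quadratic in δ.
δ = (−10 + √(10² + 4·11·13.95)) / (2·11) = (−10 + √713.80) / 22 ≈ 0.760.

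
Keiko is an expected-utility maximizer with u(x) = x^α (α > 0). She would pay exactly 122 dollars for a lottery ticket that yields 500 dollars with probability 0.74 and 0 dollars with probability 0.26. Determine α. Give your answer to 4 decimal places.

EU(lottery) = 0.74·500^α + 0.26·0 = 0.74·500^α.
Setting u(122) equal to that: 122^α = 0.74·500^α ⇒ (122/500)^α = 0.74.
Take logs: α = ln 0.74 / ln(122/500) ≈ 0.213461.

α ≈ 0.2135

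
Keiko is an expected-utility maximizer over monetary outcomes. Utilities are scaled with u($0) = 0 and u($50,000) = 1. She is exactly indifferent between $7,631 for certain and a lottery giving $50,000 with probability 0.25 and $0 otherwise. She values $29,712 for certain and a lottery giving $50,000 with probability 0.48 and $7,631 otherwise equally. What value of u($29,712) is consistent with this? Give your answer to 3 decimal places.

0.610

The first gamble pins u($7,631): it must equal 0.25·1 + 0.75·0 = 0.25.
Then u($29,712) = 0.48·u($50,000) + 0.52·u($7,631) = 0.48·1.00 + 0.52·0.25 = 0.6100.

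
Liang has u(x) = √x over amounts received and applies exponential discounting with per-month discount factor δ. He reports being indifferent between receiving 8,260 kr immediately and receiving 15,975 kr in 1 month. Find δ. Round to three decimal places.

δ ≈ 0.719

Equating discounted utilities: u(8260) = δ·u(15975) ⇒ δ = u(8260)/u(15975).
With u(x) = √x: δ = √8260/√15975 = √(8260/15975) = 0.71907.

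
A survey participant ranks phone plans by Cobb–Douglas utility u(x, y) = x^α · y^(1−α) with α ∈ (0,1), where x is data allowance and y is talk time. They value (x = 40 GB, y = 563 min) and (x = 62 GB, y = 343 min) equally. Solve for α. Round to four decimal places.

The Cobb–Douglas utilities coincide, so 40^α·563^(1−α) = 62^α·343^(1−α).
Taking logs: α·ln 40 + (1−α)·ln 563 = α·ln 62 + (1−α)·ln 343, i.e. α·-0.4382549 = (1−α)·-0.4955492.
Thus α·(-0.9338041) = -0.4955492, so α = -0.4955492/-0.9338041 ≈ 0.5307.

α ≈ 0.5307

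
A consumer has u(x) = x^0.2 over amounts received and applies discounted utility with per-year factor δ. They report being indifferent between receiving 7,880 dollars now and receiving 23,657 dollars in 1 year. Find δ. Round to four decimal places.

δ ≈ 0.8026

Indifference means u(7880) = δ · u(23657), so δ = u(7880)/u(23657).
With u(x) = x^0.2: δ = 7880^0.2/23657^0.2 = (7880/23657)^0.2 = 0.80263.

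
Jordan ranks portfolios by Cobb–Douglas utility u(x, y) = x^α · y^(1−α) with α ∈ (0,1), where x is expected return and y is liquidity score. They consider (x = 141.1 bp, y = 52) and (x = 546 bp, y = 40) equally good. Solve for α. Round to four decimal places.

α ≈ 0.1624

Indifference: 141.1^α · 52^(1−α) = 546^α · 40^(1−α).
(141.1/546)^α = (40/52)^(1−α); take logs: α·ln(141.1/546) = (1−α)·ln(40/52), i.e. α·-1.3531501 = (1−α)·-0.2623643.
So α/(1−α) = (-0.2623643)/(-1.3531501) = 0.1938915, and α = 0.1938915/1.1938915 ≈ 0.1624.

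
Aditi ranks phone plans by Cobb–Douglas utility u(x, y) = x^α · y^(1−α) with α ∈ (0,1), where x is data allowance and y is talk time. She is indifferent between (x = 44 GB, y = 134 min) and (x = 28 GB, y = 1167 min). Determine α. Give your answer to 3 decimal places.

α ≈ 0.827

The Cobb–Douglas utilities coincide, so 44^α·134^(1−α) = 28^α·1167^(1−α).
(44/28)^α = (1167/134)^(1−α); take logs: α·ln(44/28) = (1−α)·ln(1167/134), i.e. α·0.451985 = (1−α)·2.164352.
With A = 0.451985 and B = 2.164352: α·A = (1−α)·B, so α = B/(A+B) = 2.164352/2.616337 ≈ 0.827.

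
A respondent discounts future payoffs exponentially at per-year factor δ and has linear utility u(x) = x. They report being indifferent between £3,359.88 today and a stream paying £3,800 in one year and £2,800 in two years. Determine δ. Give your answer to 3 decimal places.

Present value of the stream is 3800·δ + 2800·δ². Indifference gives 3800δ + 2800δ² = 3359.88.
Rearranged: 2800δ² + 3800δ − 3359.88 = 0.
The positive root is δ = [−3800 + √(3800² + 4·2800·3359.88)] / (2·2800) = (−3800 + 7216.000)/5600 ≈ 0.610.

δ ≈ 0.610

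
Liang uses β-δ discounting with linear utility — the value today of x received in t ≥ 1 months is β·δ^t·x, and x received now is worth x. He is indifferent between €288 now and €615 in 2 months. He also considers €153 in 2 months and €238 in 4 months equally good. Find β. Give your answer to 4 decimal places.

Both payoffs in the second observation are in the future, so β drops out: δ^2·153 = δ^4·238 ⇒ δ^2 = 153/238 = 0.64286, so δ = 0.80178.
Now use the now-vs-future pair: 288 = β·δ^2·615 gives β = 288/(0.64286·615) ≈ 0.7285.

β ≈ 0.7285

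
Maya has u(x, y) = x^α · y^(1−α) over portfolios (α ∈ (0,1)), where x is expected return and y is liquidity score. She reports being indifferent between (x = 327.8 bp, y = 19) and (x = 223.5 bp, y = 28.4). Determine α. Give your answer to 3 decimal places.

The Cobb–Douglas utilities coincide, so 327.8^α·19^(1−α) = 223.5^α·28.4^(1−α).
Rearrange to (327.8/223.5)^α = (28.4/19)^(1−α) and take logs: α·0.382992 = (1−α)·0.401950.
With A = 0.382992 and B = 0.401950: α·A = (1−α)·B, so α = B/(A+B) = 0.401950/0.784942 ≈ 0.512.

α ≈ 0.512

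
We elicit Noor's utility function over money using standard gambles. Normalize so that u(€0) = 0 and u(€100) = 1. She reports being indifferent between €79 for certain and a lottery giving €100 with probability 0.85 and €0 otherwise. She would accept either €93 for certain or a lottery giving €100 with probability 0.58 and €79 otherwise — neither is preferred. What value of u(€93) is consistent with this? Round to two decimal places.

0.94

From the first indifference, u(€79) = 0.85·u(€100) + 0.15·u(€0) = 0.85·1 + 0.15·0 = 0.85.
The second indifference gives u(€93) = 0.58·u(€100) + 0.42·u(€79) = 0.58·1.00 + 0.42·0.85 = 0.9370.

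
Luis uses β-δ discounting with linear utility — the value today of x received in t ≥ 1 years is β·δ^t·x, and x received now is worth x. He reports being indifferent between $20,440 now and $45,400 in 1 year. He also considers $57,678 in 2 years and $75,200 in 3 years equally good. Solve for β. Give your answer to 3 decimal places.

β ≈ 0.587

The second indifference involves only future payoffs, so β cancels: β·δ^2·57678 = β·δ^3·75200, giving δ = 57678/75200 = 0.76699.
The first indifference: 20440 = β·δ·45400, so β = 20440/(δ·45400) = 20440/(0.76699·45400) ≈ 0.587.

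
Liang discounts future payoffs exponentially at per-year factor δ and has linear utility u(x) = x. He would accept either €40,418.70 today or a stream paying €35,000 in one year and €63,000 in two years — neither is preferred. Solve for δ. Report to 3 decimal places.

Present value of the stream is 35000·δ + 63000·δ². Indifference gives 35000δ + 63000δ² = 40418.70.
So 63000δ² + 35000δ − 40418.70 = 0.
By the quadratic formula (taking the positive root), δ = (−35000 + √11410512400.00) / 126000 ≈ 0.570.

δ ≈ 0.570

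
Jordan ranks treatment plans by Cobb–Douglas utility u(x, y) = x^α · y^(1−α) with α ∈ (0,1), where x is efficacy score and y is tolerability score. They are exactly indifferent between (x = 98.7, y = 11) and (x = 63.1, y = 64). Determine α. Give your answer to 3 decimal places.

Indifference: 98.7^α · 11^(1−α) = 63.1^α · 64^(1−α).
Rearrange to (98.7/63.1)^α = (64/11)^(1−α) and take logs: α·0.447364 = (1−α)·1.760988.
With A = 0.447364 and B = 1.760988: α·A = (1−α)·B, so α = B/(A+B) = 1.760988/2.208352 ≈ 0.797.

α ≈ 0.797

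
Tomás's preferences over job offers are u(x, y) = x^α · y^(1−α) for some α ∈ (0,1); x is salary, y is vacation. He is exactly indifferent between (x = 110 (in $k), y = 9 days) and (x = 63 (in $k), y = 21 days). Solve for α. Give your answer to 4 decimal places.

The Cobb–Douglas utilities coincide, so 110^α·9^(1−α) = 63^α·21^(1−α).
Rearrange to (110/63)^α = (21/9)^(1−α) and take logs: α·0.5573456 = (1−α)·0.8472979.
With A = 0.5573456 and B = 0.8472979: α·A = (1−α)·B, so α = B/(A+B) = 0.8472979/1.4046435 ≈ 0.6032.

α ≈ 0.6032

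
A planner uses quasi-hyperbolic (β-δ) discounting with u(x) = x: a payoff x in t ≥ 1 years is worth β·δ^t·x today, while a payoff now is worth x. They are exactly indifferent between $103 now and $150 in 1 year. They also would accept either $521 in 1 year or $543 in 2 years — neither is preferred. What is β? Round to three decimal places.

The second indifference involves only future payoffs, so β cancels: β·δ^1·521 = β·δ^2·543, giving δ = 521/543 = 0.95948.
Substituting δ into 103 = β·δ·150: β = 103/(143.923) ≈ 0.716.

β ≈ 0.716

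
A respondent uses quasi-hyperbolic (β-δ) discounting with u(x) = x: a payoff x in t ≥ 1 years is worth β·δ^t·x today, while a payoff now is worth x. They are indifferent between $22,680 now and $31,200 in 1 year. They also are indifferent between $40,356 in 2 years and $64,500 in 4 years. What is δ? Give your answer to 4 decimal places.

Both payoffs in the second observation are in the future, so β drops out: δ^2·40356 = δ^4·64500 ⇒ δ^2 = 40356/64500 = 0.62567, so δ = 0.79100.

δ ≈ 0.7910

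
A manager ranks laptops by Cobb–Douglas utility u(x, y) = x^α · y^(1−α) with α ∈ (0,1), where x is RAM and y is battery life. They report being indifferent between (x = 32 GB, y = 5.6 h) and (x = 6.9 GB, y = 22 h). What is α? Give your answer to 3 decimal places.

α ≈ 0.471

The Cobb–Douglas utilities coincide, so 32^α·5.6^(1−α) = 6.9^α·22^(1−α).
Rearrange to (32/6.9)^α = (22/5.6)^(1−α) and take logs: α·1.534214 = (1−α)·1.368276.
So α/(1−α) = (1.368276)/(1.534214) = 0.891842, and α = 0.891842/1.891842 ≈ 0.471.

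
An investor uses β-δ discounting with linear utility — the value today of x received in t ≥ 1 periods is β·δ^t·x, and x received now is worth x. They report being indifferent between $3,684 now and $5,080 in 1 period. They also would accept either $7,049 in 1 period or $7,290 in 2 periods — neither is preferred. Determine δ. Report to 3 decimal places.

The second indifference involves only future payoffs, so β cancels: β·δ^1·7049 = β·δ^2·7290, giving δ = 7049/7290 = 0.96694.

δ ≈ 0.967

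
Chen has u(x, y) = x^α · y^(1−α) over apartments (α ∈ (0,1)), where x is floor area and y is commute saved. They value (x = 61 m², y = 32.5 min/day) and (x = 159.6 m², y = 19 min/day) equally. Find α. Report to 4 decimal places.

Indifference: 61^α · 32.5^(1−α) = 159.6^α · 19^(1−α).
Taking logs: α·ln 61 + (1−α)·ln 32.5 = α·ln 159.6 + (1−α)·ln 19, i.e. α·-0.9617968 = (1−α)·-0.5368011.
So α/(1−α) = (-0.5368011)/(-0.9617968) = 0.5581232, and α = 0.5581232/1.5581232 ≈ 0.3582.

α ≈ 0.3582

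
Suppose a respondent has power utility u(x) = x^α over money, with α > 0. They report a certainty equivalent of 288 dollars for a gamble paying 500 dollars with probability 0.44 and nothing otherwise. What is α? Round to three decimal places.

Since u(0) = 0, the lottery's EU is 0.44·500^α.
Setting u(288) equal to that: 288^α = 0.44·500^α ⇒ (288/500)^α = 0.44.
Take logs: α = ln 0.44 / ln(288/500) ≈ 1.48823.

α ≈ 1.488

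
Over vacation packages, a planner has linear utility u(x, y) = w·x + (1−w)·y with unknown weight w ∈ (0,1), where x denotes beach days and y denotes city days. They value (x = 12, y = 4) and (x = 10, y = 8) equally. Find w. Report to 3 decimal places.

w = 0.667

Indifference: w·12 + (1−w)·4 = w·10 + (1−w)·8.
Rearranging, 2·w − 4·(1−w) = 0.
So w/(1−w) = 4/2 = 2.0000, giving w = 4/(2+4) = 0.667.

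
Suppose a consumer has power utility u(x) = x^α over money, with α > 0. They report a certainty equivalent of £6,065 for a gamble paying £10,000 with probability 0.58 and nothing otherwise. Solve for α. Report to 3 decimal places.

α ≈ 1.089

EU(lottery) = 0.58·10000^α + 0.42·0 = 0.58·10000^α.
Indifference: 6065^α = 0.58·10000^α, so (6065/10000)^α = 0.58.
Take logs: α = ln 0.58 / ln(6065/10000) ≈ 1.08934.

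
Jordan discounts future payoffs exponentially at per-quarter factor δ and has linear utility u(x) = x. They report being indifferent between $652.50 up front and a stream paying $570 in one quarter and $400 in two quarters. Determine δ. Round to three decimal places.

δ ≈ 0.750

Equating present values: 652.50 = 570δ + 400δ².
Rearranged: 400δ² + 570δ − 652.50 = 0.
The positive root is δ = [−570 + √(570² + 4·400·652.50)] / (2·400) = (−570 + 1170.000)/800 ≈ 0.750.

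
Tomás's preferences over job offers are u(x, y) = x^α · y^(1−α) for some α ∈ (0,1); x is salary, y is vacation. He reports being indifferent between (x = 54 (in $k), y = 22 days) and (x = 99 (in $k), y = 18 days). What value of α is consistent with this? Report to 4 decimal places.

α ≈ 0.2487

Set the two utilities equal: 54^α·22^(1−α) = 99^α·18^(1−α).
(54/99)^α = (18/22)^(1−α); take logs: α·ln(54/99) = (1−α)·ln(18/22), i.e. α·-0.6061358 = (1−α)·-0.2006707.
Thus α·(-0.8068065) = -0.2006707, so α = -0.2006707/-0.8068065 ≈ 0.2487.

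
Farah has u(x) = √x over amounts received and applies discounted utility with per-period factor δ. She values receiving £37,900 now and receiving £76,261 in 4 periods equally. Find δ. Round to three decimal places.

Equating discounted utilities: u(37900) = δ^4·u(76261) ⇒ δ^4 = u(37900)/u(76261).
With u(x) = √x: δ^4 = √37900/√76261 = √(37900/76261) = 0.70497.
So δ = 0.70497^(1/4) ≈ 0.916.

δ ≈ 0.916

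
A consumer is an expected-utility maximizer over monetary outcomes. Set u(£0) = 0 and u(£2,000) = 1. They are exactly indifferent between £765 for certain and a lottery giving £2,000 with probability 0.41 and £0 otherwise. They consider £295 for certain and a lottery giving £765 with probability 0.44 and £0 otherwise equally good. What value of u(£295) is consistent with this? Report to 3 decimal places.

First, u(£765) = 0.41·u(£2,000) + 0.59·u(£0) = 0.41.
Then u(£295) = 0.44·u(£765) + 0.56·u(£0) = 0.44·0.41 + 0.56·0.00 = 0.1804.

0.180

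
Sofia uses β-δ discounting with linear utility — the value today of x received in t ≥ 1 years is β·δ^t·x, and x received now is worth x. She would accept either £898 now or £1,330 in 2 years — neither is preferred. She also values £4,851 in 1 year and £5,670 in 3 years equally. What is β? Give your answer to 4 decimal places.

The second indifference involves only future payoffs, so β cancels: β·δ^1·4851 = β·δ^3·5670, giving δ^2 = 4851/5670 = 0.85556, so δ = 0.92496.
The first indifference: 898 = β·δ^2·1330, so β = 898/(δ^2·1330) = 898/(0.85556·1330) ≈ 0.7892.

β ≈ 0.7892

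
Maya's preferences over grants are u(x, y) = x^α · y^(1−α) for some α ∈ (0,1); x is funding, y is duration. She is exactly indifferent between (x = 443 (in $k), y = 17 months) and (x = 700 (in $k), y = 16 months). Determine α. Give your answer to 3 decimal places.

α ≈ 0.117

The Cobb–Douglas utilities coincide, so 443^α·17^(1−α) = 700^α·16^(1−α).
Rearrange to (443/700)^α = (16/17)^(1−α) and take logs: α·-0.457511 = (1−α)·-0.060625.
Thus α·(-0.518136) = -0.060625, so α = -0.060625/-0.518136 ≈ 0.117.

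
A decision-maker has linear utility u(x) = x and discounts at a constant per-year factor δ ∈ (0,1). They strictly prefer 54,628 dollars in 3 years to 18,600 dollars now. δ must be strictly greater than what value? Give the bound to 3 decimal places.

Under u(x) = x this choice says 18600 < δ^3·54628.
So δ^3 > 18600/54628 = 0.34048; taking the cube root of both positive sides preserves the inequality.
δ > 0.34048^(1/3) = 0.698.

δ > 0.698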